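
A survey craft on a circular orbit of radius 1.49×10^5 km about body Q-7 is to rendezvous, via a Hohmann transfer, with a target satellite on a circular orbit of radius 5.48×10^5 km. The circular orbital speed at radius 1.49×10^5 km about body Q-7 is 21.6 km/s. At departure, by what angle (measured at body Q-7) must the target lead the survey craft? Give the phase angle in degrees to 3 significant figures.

φ = 88.7°

From the circular-orbit relation v² = μ/r at r = 1.49×10^5 km: μ = v²r = (21.6)² × 1.49×10^5 = 6.95174×10^7 km³/s².
Semi-major axis of the transfer orbit: a_t = (1.490×10^5 + 5.480×10^5)/2 = 3.485×10^5 km.
Transfer time t = π√(a_t³/μ) = 77519 s.
The target's mean motion on its circular orbit is ω₂ = √(μ/r₂³) = 2.0553×10^-5 rad/s.
Angle swept by the target during transfer: ω₂·t = 1.59325 rad = 91.29°.
Arrival is 180° from departure on the ellipse, so φ = 180° − 91.29° = 88.7°.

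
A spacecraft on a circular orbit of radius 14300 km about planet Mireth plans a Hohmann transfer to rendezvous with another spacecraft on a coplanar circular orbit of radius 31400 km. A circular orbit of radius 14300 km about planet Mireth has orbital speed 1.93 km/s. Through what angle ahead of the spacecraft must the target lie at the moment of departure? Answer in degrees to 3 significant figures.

From the circular-orbit relation v² = μ/r at r = 14300 km: μ = v²r = (1.93)² × 14300 = 53266.1 km³/s².
The Hohmann ellipse has a_t = (r₁ + r₂)/2 = 22850 km.
Transfer time t = π√(a_t³/μ) = 47020 s.
Target angular speed ω₂ = √(μ/r₂³) = 4.148×10^-5 rad/s.
Angle swept by the target during transfer: ω₂·t = 1.950 rad = 111.7°.
Arrival is 180° from departure on the ellipse, so φ = 180° − 111.7° = 68.3°.

φ = 68.3°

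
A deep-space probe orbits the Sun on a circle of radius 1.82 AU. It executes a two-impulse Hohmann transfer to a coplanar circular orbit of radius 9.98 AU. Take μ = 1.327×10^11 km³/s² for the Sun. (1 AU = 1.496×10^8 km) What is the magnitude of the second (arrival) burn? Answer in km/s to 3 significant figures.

In km: r₁ = 1.82 × 1.496×10^8 = 2.72272×10^8 km; r₂ = 9.98 × 1.496×10^8 = 1.493008×10^9 km.
The Hohmann ellipse has a_t = (r₁ + r₂)/2 = 8.8264×10^8 km.
Circular speed at r = 1.493008×10^9 km: v_c = √(μ/r) = 9.427670 km/s.
Transfer-orbit speed at the same r (vis-viva, a = a_t): v_t = √[μ(2/r − 1/a_t)] = 5.236174 km/s.
Δv₂ = |v_t − v_c| = |5.236174 − 9.427670| = 4.191 km/s.

Δv₂ = 4.19 km/s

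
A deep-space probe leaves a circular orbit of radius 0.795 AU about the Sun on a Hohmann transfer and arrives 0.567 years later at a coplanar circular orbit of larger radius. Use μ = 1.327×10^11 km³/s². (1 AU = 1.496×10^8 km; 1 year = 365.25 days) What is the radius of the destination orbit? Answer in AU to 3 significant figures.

r₂ = 1.38 AU

In km: r₁ = 0.795 × 1.496×10^8 = 1.18932×10^8 km.
Transfer time t = 0.567 years × 365.25 × 86400 s = 1.78931592×10^7 s, and t = π√(a_t³/μ).
So a_t = (μ t²/π²)^(1/3) = (1.327×10^11 × (1.78931592×10^7)² / π²)^(1/3) = 1.6267×10^8 km.
Since a_t = (r₁ + r₂)/2, r₂ = 2a_t − r₁ = 2×1.6267×10^8 − 1.18932×10^8 = 2.06408×10^8 km.
In AU: r₂ = 2.06408×10^8 / 1.496×10^8 = 1.38 AU.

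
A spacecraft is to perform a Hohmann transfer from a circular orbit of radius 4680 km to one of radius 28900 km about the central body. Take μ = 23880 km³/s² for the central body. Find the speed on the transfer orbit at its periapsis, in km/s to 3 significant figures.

Semi-major axis of the transfer orbit: a_t = (4680 + 28900)/2 = 16790 km.
The periapsis of the transfer ellipse is at r = 4680 km.
Applying v² = μ(2/r − 1/a_t): v = 2.964 km/s.

v = 2.96 km/s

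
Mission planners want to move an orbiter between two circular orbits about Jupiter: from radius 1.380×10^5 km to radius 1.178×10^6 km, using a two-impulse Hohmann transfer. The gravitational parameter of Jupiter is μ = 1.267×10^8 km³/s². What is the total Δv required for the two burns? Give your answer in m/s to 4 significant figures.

Semi-major axis of the transfer orbit: a_t = (1.380×10^5 + 1.178×10^6)/2 = 6.580×10^5 km.
Circular speed at r₁: v₁ = √(μ/r₁) = √(1.267×10^8/1.380×10^5) = 30.30 km/s.
Transfer-orbit speed at r₁ (vis-viva): v_p = √[μ(2/r₁ − 1/a_t)] = 40.54 km/s.
First burn Δv₁ = |v_p − v₁| = 10.24 km/s.
At r₂, v₂ = √(μ/r₂) = 10.37 km/s.
Transfer-orbit speed at r₂: v_a = √[μ(2/r₂ − 1/a_t)] = 4.749 km/s.
Second burn Δv₂ = |v₂ − v_a| = 5.621 km/s.
Total Δv = Δv₁ + Δv₂ = 15.86 km/s.

Δv = 15860 m/s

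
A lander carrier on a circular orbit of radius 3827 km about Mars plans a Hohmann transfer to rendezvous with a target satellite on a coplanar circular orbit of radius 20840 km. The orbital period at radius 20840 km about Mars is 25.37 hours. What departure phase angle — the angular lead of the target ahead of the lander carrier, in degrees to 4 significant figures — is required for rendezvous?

φ = 98.05°

From Kepler's third law T² = 4π²r³/μ at r = 20840 km, T = 25.37 hours = 25.37 × 3600 s = 91332 s: μ = 4π²r³/T² = 42835.8 km³/s².
Semi-major axis of the transfer orbit: a_t = (3827 + 20840)/2 = 12333.5 km.
Transfer time t = π√(a_t³/μ) = 20791 s.
The target's mean motion on its circular orbit is ω₂ = √(μ/r₂³) = 6.8795×10^-5 rad/s.
Angle swept by the target during transfer: ω₂·t = 1.4303 rad = 81.95°.
The lander carrier traverses 180° on the transfer ellipse, so the target must lead by 180° − 81.95° = 98.05°.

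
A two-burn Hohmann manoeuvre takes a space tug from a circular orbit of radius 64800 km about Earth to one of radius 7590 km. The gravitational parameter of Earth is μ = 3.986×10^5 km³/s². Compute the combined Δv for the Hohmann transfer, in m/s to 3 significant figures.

Δv = 3790 m/s

Semi-major axis of the transfer orbit: a_t = (64800 + 7590)/2 = 36195 km.
Circular speed at r₁: v₁ = √(μ/r₁) = √(3.986×10^5/64800) = 2.480 km/s.
Transfer-orbit speed at r₁ (v² = μ(2/r − 1/a)): v_a = √[μ(2/r₁ − 1/a_t)] = 1.136 km/s.
First burn Δv₁ = |v_a − v₁| = 1.344 km/s.
Circular speed at r₂: v₂ = √(μ/r₂) = 7.2468 km/s.
Transfer-orbit speed at r₂: v_p = √[μ(2/r₂ − 1/a_t)] = 9.6964 km/s.
Second burn Δv₂ = |v₂ − v_p| = 2.450 km/s.
Δv = Δv₁ + Δv₂ = 1.344 + 2.450 = 3.794 km/s.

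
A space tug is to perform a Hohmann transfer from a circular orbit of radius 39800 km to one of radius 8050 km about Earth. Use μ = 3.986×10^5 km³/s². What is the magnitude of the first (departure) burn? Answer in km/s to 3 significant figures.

Semi-major axis of the transfer orbit: a_t = (39800 + 8050)/2 = 23925 km.
On the circular orbit at r = 39800 km, v_c = √(μ/r) = 3.165 km/s.
Vis-viva on the transfer ellipse at r = 39800 km gives v_t = √[μ(2/r − 1/a_t)] = 1.836 km/s.
Δv₁ = |v_t − v_c| = |1.836 − 3.165| = 1.329 km/s.

Δv₁ = 1.33 km/s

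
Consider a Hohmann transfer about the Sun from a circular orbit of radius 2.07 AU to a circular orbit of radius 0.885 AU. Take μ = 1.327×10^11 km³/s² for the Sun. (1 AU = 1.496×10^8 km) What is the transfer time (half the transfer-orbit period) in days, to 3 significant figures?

In km: r₁ = 2.07 × 1.496×10^8 = 3.09672×10^8 km; r₂ = 0.885 × 1.496×10^8 = 1.32396×10^8 km.
Transfer-ellipse semi-major axis a_t = (r₁ + r₂)/2 = (3.09672×10^8 + 1.32396×10^8)/2 = 2.21034×10^8 km.
Transfer time t = π√(a_t³/μ) = π√((2.21034×10^8)³ / 1.327×10^11) = 2.834×10^7 s.
Converting: 2.834×10^7 s ÷ 86400 s/day = 328 days.

t = 328 days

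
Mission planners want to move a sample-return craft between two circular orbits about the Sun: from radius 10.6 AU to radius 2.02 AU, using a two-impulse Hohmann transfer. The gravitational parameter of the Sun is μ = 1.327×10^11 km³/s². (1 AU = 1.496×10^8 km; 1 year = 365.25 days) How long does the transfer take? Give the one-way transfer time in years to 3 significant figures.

t = 7.93 years

In km: r₁ = 10.6 × 1.496×10^8 = 1.58576×10^9 km; r₂ = 2.02 × 1.496×10^8 = 3.02192×10^8 km.
Semi-major axis of the transfer orbit: a_t = (1.58576×10^9 + 3.02192×10^8)/2 = 9.43976×10^8 km.
Transfer time t = π√(a_t³/μ) = π√((9.43976×10^8)³ / 1.327×10^11) = 2.501×10^8 s.
Converting: 2.501×10^8 s ÷ 3.15576×10^7 s/year (365.25 × 86400) = 7.93 years.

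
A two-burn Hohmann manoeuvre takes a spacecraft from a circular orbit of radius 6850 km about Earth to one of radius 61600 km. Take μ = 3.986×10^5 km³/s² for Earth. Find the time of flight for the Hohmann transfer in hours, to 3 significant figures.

The Hohmann ellipse has a_t = (r₁ + r₂)/2 = 34225 km.
By Kepler's third law the transfer-orbit period is T = 2π√(a_t³/μ), so t = T/2 = 31510 s.
Converting: 31510 s ÷ 3600 s/hour = 8.75 hours.

t = 8.75 hours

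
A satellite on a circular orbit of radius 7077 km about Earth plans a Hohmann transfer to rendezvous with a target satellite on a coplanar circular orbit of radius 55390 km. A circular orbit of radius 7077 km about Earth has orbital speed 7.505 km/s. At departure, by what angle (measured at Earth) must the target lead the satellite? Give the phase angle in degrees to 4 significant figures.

From the circular-orbit relation v² = μ/r at r = 7077 km: μ = v²r = (7.505)² × 7077 = 3.98612×10^5 km³/s².
Transfer-ellipse semi-major axis a_t = (r₁ + r₂)/2 = (7077 + 55390)/2 = 31233.5 km.
Transfer time t = π√(a_t³/μ) = 27467 s.
The target's mean motion on its circular orbit is ω₂ = √(μ/r₂³) = 4.8432×10^-5 rad/s.
Angle swept by the target during transfer: ω₂·t = 1.3303 rad = 76.22°.
Arrival is 180° from departure on the ellipse, so φ = 180° − 76.22° = 103.8°.

φ = 103.8°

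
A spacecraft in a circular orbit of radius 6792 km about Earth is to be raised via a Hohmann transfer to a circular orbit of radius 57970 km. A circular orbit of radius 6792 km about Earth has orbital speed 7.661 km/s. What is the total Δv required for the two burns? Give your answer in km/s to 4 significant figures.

From the circular-orbit relation v² = μ/r at r = 6792 km: μ = v²r = (7.661)² × 6792 = 3.98629×10^5 km³/s².
The Hohmann ellipse has a_t = (r₁ + r₂)/2 = 32381 km.
At r₁ the circular-orbit speed is v₁ = √(μ/r₁) = 7.66100 km/s.
Transfer-orbit speed at r₁ (vis-viva): v_p = √[μ(2/r₁ − 1/a_t)] = 10.2504 km/s.
First burn Δv₁ = |v_p − v₁| = 2.5894 km/s.
At r₂, v₂ = √(μ/r₂) = 2.6223 km/s.
Transfer-orbit speed at r₂: v_a = √[μ(2/r₂ − 1/a_t)] = 1.2010 km/s.
Second burn Δv₂ = |v₂ − v_a| = 1.4213 km/s.
Δv = Δv₁ + Δv₂ = 2.5894 + 1.4213 = 4.011 km/s.

Δv = 4.011 km/s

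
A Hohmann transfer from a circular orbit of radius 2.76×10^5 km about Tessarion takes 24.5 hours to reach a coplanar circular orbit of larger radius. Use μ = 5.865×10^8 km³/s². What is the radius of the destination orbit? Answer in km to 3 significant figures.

r₂ = 1.27×10^6 km

Transfer time t = 24.5 hours = 88200 s, and t = π√(a_t³/μ).
So a_t = (μ t²/π²)^(1/3) = (5.865×10^8 × (88200)² / π²)^(1/3) = 7.7322×10^5 km.
Since a_t = (r₁ + r₂)/2, r₂ = 2a_t − r₁ = 2×7.7322×10^5 − 2.760×10^5 = 1.27044×10^6 km.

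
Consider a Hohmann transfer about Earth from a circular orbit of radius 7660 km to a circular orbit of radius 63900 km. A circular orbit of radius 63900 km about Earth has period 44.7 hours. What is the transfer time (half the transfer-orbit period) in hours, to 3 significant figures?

From Kepler's third law T² = 4π²r³/μ at r = 63900 km, T = 44.7 hours = 44.7 × 3600 s = 1.6092×10^5 s: μ = 4π²r³/T² = 3.97779×10^5 km³/s².
Transfer-ellipse semi-major axis a_t = (r₁ + r₂)/2 = (7660 + 63900)/2 = 35780 km.
Half the transfer-orbit period gives t = π√(a_t³/μ) = 33710 s.
Converting: 33710 s ÷ 3600 s/hour = 9.36 hours.

t = 9.36 hours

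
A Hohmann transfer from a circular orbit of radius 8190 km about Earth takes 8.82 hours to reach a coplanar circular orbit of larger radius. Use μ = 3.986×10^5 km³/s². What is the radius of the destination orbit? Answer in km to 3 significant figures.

Transfer time t = 8.82 hours = 31752 s, and t = π√(a_t³/μ).
So a_t = (μ t²/π²)^(1/3) = (3.986×10^5 × (31752)² / π²)^(1/3) = 34403 km.
Since a_t = (r₁ + r₂)/2, r₂ = 2a_t − r₁ = 2×34403 − 8190 = 60616 km.

r₂ = 60600 km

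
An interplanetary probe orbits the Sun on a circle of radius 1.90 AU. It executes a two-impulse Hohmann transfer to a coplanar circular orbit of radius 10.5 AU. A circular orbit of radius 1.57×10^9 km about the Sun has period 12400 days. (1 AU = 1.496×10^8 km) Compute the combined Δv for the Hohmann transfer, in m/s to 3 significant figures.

From Kepler's third law T² = 4π²r³/μ at r = 1.57×10^9 km, T = 12400 days = 12400 × 86400 s = 1.07136×10^9 s: μ = 4π²r³/T² = 1.33103×10^11 km³/s².
In km: r₁ = 1.90 × 1.496×10^8 = 2.8424×10^8 km; r₂ = 10.5 × 1.496×10^8 = 1.5708×10^9 km.
The Hohmann ellipse has a_t = (r₁ + r₂)/2 = 9.2752×10^8 km.
At r₁ the circular-orbit speed is v₁ = √(μ/r₁) = 21.640 km/s.
Transfer-orbit speed at r₁ (vis-viva): v_p = √[μ(2/r₁ − 1/a_t)] = 28.161 km/s.
First burn Δv₁ = |v_p − v₁| = 6.521 km/s.
At r₂, v₂ = √(μ/r₂) = 9.205 km/s.
Transfer-orbit speed at r₂: v_a = √[μ(2/r₂ − 1/a_t)] = 5.096 km/s.
Second burn Δv₂ = |v₂ − v_a| = 4.109 km/s.
Total Δv = Δv₁ + Δv₂ = 10.63 km/s.

Δv = 10600 m/s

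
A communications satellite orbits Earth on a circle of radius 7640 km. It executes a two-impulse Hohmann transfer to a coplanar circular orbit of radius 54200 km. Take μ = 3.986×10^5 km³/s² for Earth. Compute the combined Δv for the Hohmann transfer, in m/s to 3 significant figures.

Δv = 3700 m/s

The Hohmann ellipse has a_t = (r₁ + r₂)/2 = 30920 km.
Circular speed at r₁: v₁ = √(μ/r₁) = √(3.986×10^5/7640) = 7.223 km/s.
On the transfer ellipse at r₁, vis-viva gives v_p = √[μ(2/r₁ − 1/a_t)] = 9.563 km/s.
First burn Δv₁ = |v_p − v₁| = 2.340 km/s.
Circular speed at r₂: v₂ = √(μ/r₂) = 2.712 km/s.
Transfer-orbit speed at r₂: v_a = √[μ(2/r₂ − 1/a_t)] = 1.348 km/s.
Second burn Δv₂ = |v₂ − v_a| = 1.364 km/s.
Total Δv = Δv₁ + Δv₂ = 3.704 km/s.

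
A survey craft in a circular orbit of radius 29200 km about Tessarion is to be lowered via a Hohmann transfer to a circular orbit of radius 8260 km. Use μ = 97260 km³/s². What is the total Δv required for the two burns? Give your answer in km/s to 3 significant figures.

Transfer-ellipse semi-major axis a_t = (r₁ + r₂)/2 = (29200 + 8260)/2 = 18730 km.
Circular speed at r₁: v₁ = √(μ/r₁) = √(97260/29200) = 1.8251 km/s.
On the transfer ellipse at r₁, vis-viva equation gives v_a = √[μ(2/r₁ − 1/a_t)] = 1.2120 km/s.
First burn Δv₁ = |v_a − v₁| = 0.6131 km/s.
Circular speed at r₂: v₂ = √(μ/r₂) = 3.431 km/s.
Transfer-orbit speed at r₂: v_p = √[μ(2/r₂ − 1/a_t)] = 4.284 km/s.
Second burn Δv₂ = |v₂ − v_p| = 0.8530 km/s.
Total Δv = Δv₁ + Δv₂ = 1.466 km/s.

Δv = 1.47 km/s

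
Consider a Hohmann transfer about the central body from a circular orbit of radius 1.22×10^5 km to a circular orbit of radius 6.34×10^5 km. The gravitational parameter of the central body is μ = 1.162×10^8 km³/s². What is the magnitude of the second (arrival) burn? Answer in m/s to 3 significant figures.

Transfer-ellipse semi-major axis a_t = (r₁ + r₂)/2 = (1.220×10^5 + 6.340×10^5)/2 = 3.780×10^5 km.
On the circular orbit at r = 6.340×10^5 km, v_c = √(μ/r) = 13.538 km/s.
Transfer-orbit speed at the same r (vis-viva, a = a_t): v_t = √[μ(2/r − 1/a_t)] = 7.6912 km/s.
Δv₂ = |v_t − v_c| = |7.6912 − 13.538| = 5.847 km/s.

Δv₂ = 5850 m/s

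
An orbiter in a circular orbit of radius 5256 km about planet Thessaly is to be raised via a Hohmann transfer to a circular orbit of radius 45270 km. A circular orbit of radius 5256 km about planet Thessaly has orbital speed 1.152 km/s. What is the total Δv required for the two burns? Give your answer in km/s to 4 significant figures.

From the circular-orbit relation v² = μ/r at r = 5256 km: μ = v²r = (1.152)² × 5256 = 6975.26 km³/s².
The Hohmann ellipse has a_t = (r₁ + r₂)/2 = 25263 km.
At r₁ the circular-orbit speed is v₁ = √(μ/r₁) = 1.1520 km/s.
Transfer-orbit speed at r₁ (vis-viva equation): v_p = √[μ(2/r₁ − 1/a_t)] = 1.5421 km/s.
First burn Δv₁ = |v_p − v₁| = 0.3901 km/s.
At r₂, v₂ = √(μ/r₂) = 0.3925 km/s.
Transfer-orbit speed at r₂: v_a = √[μ(2/r₂ − 1/a_t)] = 0.1790 km/s.
Second burn Δv₂ = |v₂ − v_a| = 0.2135 km/s.
Δv = Δv₁ + Δv₂ = 0.3901 + 0.2135 = 0.6036 km/s.

Δv = 0.6036 km/s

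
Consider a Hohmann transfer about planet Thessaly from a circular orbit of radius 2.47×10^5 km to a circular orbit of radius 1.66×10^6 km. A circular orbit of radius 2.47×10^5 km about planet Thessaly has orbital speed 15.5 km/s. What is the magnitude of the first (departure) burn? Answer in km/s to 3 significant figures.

From the circular-orbit relation v² = μ/r at r = 2.47×10^5 km: μ = v²r = (15.5)² × 2.47×10^5 = 5.93418×10^7 km³/s².
The Hohmann ellipse has a_t = (r₁ + r₂)/2 = 9.535×10^5 km.
Circular speed at r = 2.470×10^5 km: v_c = √(μ/r) = 15.500 km/s.
Transfer-orbit speed at the same r (vis-viva, a = a_t): v_t = √[μ(2/r − 1/a_t)] = 20.452 km/s.
Δv₁ = |v_t − v_c| = |20.452 − 15.500| = 4.952 km/s.

Δv₁ = 4.95 km/s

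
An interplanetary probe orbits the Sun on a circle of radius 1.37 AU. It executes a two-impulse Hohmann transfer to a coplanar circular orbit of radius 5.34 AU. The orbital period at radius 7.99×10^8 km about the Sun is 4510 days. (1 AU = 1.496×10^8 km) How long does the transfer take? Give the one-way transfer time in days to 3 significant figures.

t = 1120 days

From Kepler's third law T² = 4π²r³/μ at r = 7.99×10^8 km, T = 4510 days = 4510 × 86400 s = 3.89664×10^8 s: μ = 4π²r³/T² = 1.32623×10^11 km³/s².
In km: r₁ = 1.37 × 1.496×10^8 = 2.04952×10^8 km; r₂ = 5.34 × 1.496×10^8 = 7.98864×10^8 km.
The Hohmann ellipse has a_t = (r₁ + r₂)/2 = 5.01908×10^8 km.
By Kepler's third law the transfer-orbit period is T = 2π√(a_t³/μ), so t = T/2 = 9.700×10^7 s.
Converting: 9.700×10^7 s ÷ 86400 s/day = 1120 days.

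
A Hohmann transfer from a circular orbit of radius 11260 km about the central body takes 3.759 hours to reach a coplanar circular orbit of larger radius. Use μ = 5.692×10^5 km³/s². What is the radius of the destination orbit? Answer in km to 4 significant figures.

r₂ = 32620 km

Transfer time t = 3.759 hours = 13532.4 s, and t = π√(a_t³/μ).
So a_t = (μ t²/π²)^(1/3) = (5.692×10^5 × (13532.4)² / π²)^(1/3) = 21940 km.
Since a_t = (r₁ + r₂)/2, r₂ = 2a_t − r₁ = 2×21940 − 11260 = 32620 km.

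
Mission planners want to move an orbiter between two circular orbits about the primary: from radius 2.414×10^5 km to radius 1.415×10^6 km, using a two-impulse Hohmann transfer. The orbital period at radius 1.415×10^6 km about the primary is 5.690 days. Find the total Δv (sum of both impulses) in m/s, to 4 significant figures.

Δv = 21770 m/s

From Kepler's third law T² = 4π²r³/μ at r = 1.415×10^6 km, T = 5.690 days = 5.690 × 86400 s = 4.91616×10^5 s: μ = 4π²r³/T² = 4.62783×10^8 km³/s².
Transfer-ellipse semi-major axis a_t = (r₁ + r₂)/2 = (2.414×10^5 + 1.415×10^6)/2 = 8.282×10^5 km.
At r₁ the circular-orbit speed is v₁ = √(μ/r₁) = 43.78 km/s.
Transfer-orbit speed at r₁ (v² = μ(2/r − 1/a)): v_p = √[μ(2/r₁ − 1/a_t)] = 57.23 km/s.
First burn Δv₁ = |v_p − v₁| = 13.45 km/s.
At r₂, v₂ = √(μ/r₂) = 18.085 km/s.
Transfer-orbit speed at r₂: v_a = √[μ(2/r₂ − 1/a_t)] = 9.7636 km/s.
Second burn Δv₂ = |v₂ − v_a| = 8.321 km/s.
Δv = Δv₁ + Δv₂ = 13.45 + 8.321 = 21.77 km/s.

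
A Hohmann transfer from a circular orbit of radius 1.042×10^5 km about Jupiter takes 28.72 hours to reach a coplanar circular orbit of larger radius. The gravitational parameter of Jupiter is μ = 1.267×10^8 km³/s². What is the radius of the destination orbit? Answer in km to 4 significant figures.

Transfer time t = 28.72 hours = 1.03392×10^5 s, and t = π√(a_t³/μ).
So a_t = (μ t²/π²)^(1/3) = (1.267×10^8 × (1.03392×10^5)² / π²)^(1/3) = 5.1580×10^5 km.
Since a_t = (r₁ + r₂)/2, r₂ = 2a_t − r₁ = 2×5.1580×10^5 − 1.042×10^5 = 9.274×10^5 km.

r₂ = 9.274×10^5 km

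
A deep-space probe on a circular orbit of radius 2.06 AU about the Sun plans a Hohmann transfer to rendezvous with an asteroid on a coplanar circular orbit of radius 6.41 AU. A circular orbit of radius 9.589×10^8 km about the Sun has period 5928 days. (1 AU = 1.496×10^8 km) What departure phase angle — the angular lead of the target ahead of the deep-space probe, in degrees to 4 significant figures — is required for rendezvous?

φ = 83.34°

From Kepler's third law T² = 4π²r³/μ at r = 9.589×10^8 km, T = 5928 days = 5928 × 86400 s = 5.121792×10^8 s: μ = 4π²r³/T² = 1.32689×10^11 km³/s².
In km: r₁ = 2.06 × 1.496×10^8 = 3.08176×10^8 km; r₂ = 6.41 × 1.496×10^8 = 9.58936×10^8 km.
Transfer-ellipse semi-major axis a_t = (r₁ + r₂)/2 = (3.08176×10^8 + 9.58936×10^8)/2 = 6.33556×10^8 km.
The half-period of the transfer ellipse is t = π√(a_t³/μ) = 1.375×10^8 s.
Target angular speed ω₂ = √(μ/r₂³) = 1.227×10^-8 rad/s.
Angle swept by the target during transfer: ω₂·t = 1.687 rad = 96.66°.
Arrival is 180° from departure on the ellipse, so φ = 180° − 96.66° = 83.34°.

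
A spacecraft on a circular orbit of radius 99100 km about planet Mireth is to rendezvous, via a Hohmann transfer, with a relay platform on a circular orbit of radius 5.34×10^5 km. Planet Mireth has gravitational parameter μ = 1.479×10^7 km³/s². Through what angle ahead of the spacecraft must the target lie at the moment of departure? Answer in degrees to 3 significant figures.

φ = 97.8°

Semi-major axis of the transfer orbit: a_t = (99100 + 5.340×10^5)/2 = 3.1655×10^5 km.
Transfer time t = π√(a_t³/μ) = 1.454887×10^5 s.
Target angular speed ω₂ = √(μ/r₂³) = 9.855353×10^-6 rad/s.
Angle swept by the target during transfer: ω₂·t = 1.43384 rad = 82.153°.
Arrival is 180° from departure on the ellipse, so φ = 180° − 82.153° = 97.8°.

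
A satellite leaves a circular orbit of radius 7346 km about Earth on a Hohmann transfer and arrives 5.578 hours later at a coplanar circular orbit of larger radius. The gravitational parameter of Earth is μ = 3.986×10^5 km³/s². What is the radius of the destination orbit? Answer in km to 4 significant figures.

r₂ = 43350 km

Transfer time t = 5.578 hours = 20080.8 s, and t = π√(a_t³/μ).
So a_t = (μ t²/π²)^(1/3) = (3.986×10^5 × (20080.8)² / π²)^(1/3) = 25347 km.
Since a_t = (r₁ + r₂)/2, r₂ = 2a_t − r₁ = 2×25347 − 7346 = 43348 km.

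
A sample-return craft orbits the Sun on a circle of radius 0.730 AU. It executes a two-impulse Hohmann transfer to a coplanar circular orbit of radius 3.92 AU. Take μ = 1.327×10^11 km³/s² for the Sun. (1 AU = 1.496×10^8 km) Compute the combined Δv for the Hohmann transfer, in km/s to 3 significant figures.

Δv = 17.0 km/s

In km: r₁ = 0.730 × 1.496×10^8 = 1.09208×10^8 km; r₂ = 3.92 × 1.496×10^8 = 5.86432×10^8 km.
The Hohmann ellipse has a_t = (r₁ + r₂)/2 = 3.4782×10^8 km.
At r₁ the circular-orbit speed is v₁ = √(μ/r₁) = 34.8585 km/s.
Transfer-orbit speed at r₁ (v² = μ(2/r − 1/a)): v_p = √[μ(2/r₁ − 1/a_t)] = 45.2626 km/s.
First burn Δv₁ = |v_p − v₁| = 10.404 km/s.
Circular speed at r₂: v₂ = √(μ/r₂) = 15.0427 km/s.
Transfer-orbit speed at r₂: v_a = √[μ(2/r₂ − 1/a_t)] = 8.42901 km/s.
Second burn Δv₂ = |v₂ − v_a| = 6.6137 km/s.
Δv = Δv₁ + Δv₂ = 10.404 + 6.6137 = 17.02 km/s.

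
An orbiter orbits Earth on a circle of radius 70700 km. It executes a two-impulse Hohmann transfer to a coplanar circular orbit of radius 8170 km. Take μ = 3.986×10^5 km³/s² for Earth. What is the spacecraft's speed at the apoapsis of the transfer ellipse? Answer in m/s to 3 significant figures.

Transfer-ellipse semi-major axis a_t = (r₁ + r₂)/2 = (70700 + 8170)/2 = 39435 km.
The apoapsis of the transfer ellipse is at r = 70700 km.
Applying v² = μ(2/r − 1/a_t): v = 1.081 km/s.

v = 1080 m/s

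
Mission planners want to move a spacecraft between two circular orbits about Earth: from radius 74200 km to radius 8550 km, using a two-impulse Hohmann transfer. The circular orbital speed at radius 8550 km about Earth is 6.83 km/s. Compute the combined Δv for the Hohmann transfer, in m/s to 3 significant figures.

Δv = 3580 m/s

From the circular-orbit relation v² = μ/r at r = 8550 km: μ = v²r = (6.83)² × 8550 = 3.98848×10^5 km³/s².
Semi-major axis of the transfer orbit: a_t = (74200 + 8550)/2 = 41375 km.
Circular speed at r₁: v₁ = √(μ/r₁) = √(3.98848×10^5/74200) = 2.3185 km/s.
Transfer-orbit speed at r₁ (v² = μ(2/r − 1/a)): v_a = √[μ(2/r₁ − 1/a_t)] = 1.0539 km/s.
First burn Δv₁ = |v_a − v₁| = 1.265 km/s.
At r₂, v₂ = √(μ/r₂) = 6.830 km/s.
Transfer-orbit speed at r₂: v_p = √[μ(2/r₂ − 1/a_t)] = 9.146 km/s.
Second burn Δv₂ = |v₂ − v_p| = 2.316 km/s.
Total Δv = Δv₁ + Δv₂ = 3.581 km/s.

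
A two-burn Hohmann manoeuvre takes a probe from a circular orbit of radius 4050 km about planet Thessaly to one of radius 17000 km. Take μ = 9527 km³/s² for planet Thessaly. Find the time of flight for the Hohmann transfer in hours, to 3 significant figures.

Transfer-ellipse semi-major axis a_t = (r₁ + r₂)/2 = (4050 + 17000)/2 = 10525 km.
By Kepler's third law the transfer-orbit period is T = 2π√(a_t³/μ), so t = T/2 = 34750 s.
Converting: 34750 s ÷ 3600 s/hour = 9.65 hours.

t = 9.65 hours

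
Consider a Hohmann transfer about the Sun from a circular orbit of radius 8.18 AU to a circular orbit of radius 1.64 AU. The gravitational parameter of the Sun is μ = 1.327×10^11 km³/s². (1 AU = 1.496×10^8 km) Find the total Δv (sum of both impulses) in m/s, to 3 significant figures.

Δv = 11200 m/s

In km: r₁ = 8.18 × 1.496×10^8 = 1.223728×10^9 km; r₂ = 1.64 × 1.496×10^8 = 2.45344×10^8 km.
The Hohmann ellipse has a_t = (r₁ + r₂)/2 = 7.34536×10^8 km.
Circular speed at r₁: v₁ = √(μ/r₁) = √(1.327×10^11/1.223728×10^9) = 10.413 km/s.
On the transfer ellipse at r₁, vis-viva gives v_a = √[μ(2/r₁ − 1/a_t)] = 6.0183 km/s.
First burn Δv₁ = |v_a − v₁| = 4.395 km/s.
Circular speed at r₂: v₂ = √(μ/r₂) = 23.257 km/s.
Transfer-orbit speed at r₂: v_p = √[μ(2/r₂ − 1/a_t)] = 30.018 km/s.
Second burn Δv₂ = |v₂ − v_p| = 6.761 km/s.
Δv = Δv₁ + Δv₂ = 4.395 + 6.761 = 11.16 km/s.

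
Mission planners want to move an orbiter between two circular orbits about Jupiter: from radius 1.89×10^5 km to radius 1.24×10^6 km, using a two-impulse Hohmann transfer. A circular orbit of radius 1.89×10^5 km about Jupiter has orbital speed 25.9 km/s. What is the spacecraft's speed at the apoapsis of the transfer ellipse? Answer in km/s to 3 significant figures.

From the circular-orbit relation v² = μ/r at r = 1.89×10^5 km: μ = v²r = (25.9)² × 1.89×10^5 = 1.26783×10^8 km³/s².
Transfer-ellipse semi-major axis a_t = (r₁ + r₂)/2 = (1.890×10^5 + 1.240×10^6)/2 = 7.145×10^5 km.
At apoapsis, r = 1.240×10^6 km.
Vis-viva: v = √[μ(2/r − 1/a_t)] = √[1.26783×10^8 × (2/1.240×10^6 − 1/7.145×10^5)] = 5.201 km/s.

v = 5.20 km/s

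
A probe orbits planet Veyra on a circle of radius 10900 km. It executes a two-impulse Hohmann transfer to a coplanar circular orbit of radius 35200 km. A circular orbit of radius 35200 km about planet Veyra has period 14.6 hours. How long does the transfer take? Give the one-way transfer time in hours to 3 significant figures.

From Kepler's third law T² = 4π²r³/μ at r = 35200 km, T = 14.6 hours = 14.6 × 3600 s = 52560 s: μ = 4π²r³/T² = 6.23271×10^5 km³/s².
The Hohmann ellipse has a_t = (r₁ + r₂)/2 = 23050 km.
Half the transfer-orbit period gives t = π√(a_t³/μ) = 13930 s.
Converting: 13930 s ÷ 3600 s/hour = 3.87 hours.

t = 3.87 hours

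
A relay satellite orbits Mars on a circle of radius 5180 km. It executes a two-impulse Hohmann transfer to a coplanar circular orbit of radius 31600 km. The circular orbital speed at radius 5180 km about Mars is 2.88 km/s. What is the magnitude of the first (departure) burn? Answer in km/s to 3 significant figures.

From the circular-orbit relation v² = μ/r at r = 5180 km: μ = v²r = (2.88)² × 5180 = 42965.0 km³/s².
Semi-major axis of the transfer orbit: a_t = (5180 + 31600)/2 = 18390 km.
Circular speed at r = 5180 km: v_c = √(μ/r) = 2.8800 km/s.
Vis-viva on the transfer ellipse at r = 5180 km gives v_t = √[μ(2/r − 1/a_t)] = 3.7752 km/s.
Δv₁ = |v_t − v_c| = |3.7752 − 2.8800| = 0.8952 km/s.

Δv₁ = 0.895 km/s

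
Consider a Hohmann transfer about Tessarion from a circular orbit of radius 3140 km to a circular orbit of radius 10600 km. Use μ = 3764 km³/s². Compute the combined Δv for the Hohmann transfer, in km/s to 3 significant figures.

Semi-major axis of the transfer orbit: a_t = (3140 + 10600)/2 = 6870 km.
At r₁ the circular-orbit speed is v₁ = √(μ/r₁) = 1.0948635 km/s.
Transfer-orbit speed at r₁ (v² = μ(2/r − 1/a)): v_p = √[μ(2/r₁ − 1/a_t)] = 1.3599863 km/s.
First burn Δv₁ = |v_p − v₁| = 0.265123 km/s.
Circular speed at r₂: v₂ = √(μ/r₂) = 0.595898 km/s.
Transfer-orbit speed at r₂: v_a = √[μ(2/r₂ − 1/a_t)] = 0.402864 km/s.
Second burn Δv₂ = |v₂ − v_a| = 0.193034 km/s.
Δv = Δv₁ + Δv₂ = 0.265123 + 0.193034 = 0.4582 km/s.

Δv = 0.458 km/s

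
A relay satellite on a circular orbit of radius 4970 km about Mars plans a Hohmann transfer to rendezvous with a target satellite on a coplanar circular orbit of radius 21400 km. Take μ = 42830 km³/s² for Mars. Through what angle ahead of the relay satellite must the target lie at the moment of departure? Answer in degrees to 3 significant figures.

Transfer-ellipse semi-major axis a_t = (r₁ + r₂)/2 = (4970 + 21400)/2 = 13185 km.
The half-period of the transfer ellipse is t = π√(a_t³/μ) = 22982.4 s.
Target angular speed ω₂ = √(μ/r₂³) = 6.61079×10^-5 rad/s.
Angle swept by the target during transfer: ω₂·t = 1.51932 rad = 87.051°.
The relay satellite traverses 180° on the transfer ellipse, so the target must lead by 180° − 87.051° = 92.9°.

φ = 92.9°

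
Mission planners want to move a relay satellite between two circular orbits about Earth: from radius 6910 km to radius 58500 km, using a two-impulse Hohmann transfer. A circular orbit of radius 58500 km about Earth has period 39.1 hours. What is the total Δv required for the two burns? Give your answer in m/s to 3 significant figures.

From Kepler's third law T² = 4π²r³/μ at r = 58500 km, T = 39.1 hours = 39.1 × 3600 s = 1.4076×10^5 s: μ = 4π²r³/T² = 3.98904×10^5 km³/s².
Transfer-ellipse semi-major axis a_t = (r₁ + r₂)/2 = (6910 + 58500)/2 = 32705 km.
At r₁ the circular-orbit speed is v₁ = √(μ/r₁) = 7.5979 km/s.
On the transfer ellipse at r₁, vis-viva gives v_p = √[μ(2/r₁ − 1/a_t)] = 10.162 km/s.
First burn Δv₁ = |v_p − v₁| = 2.564 km/s.
At r₂, v₂ = √(μ/r₂) = 2.611 km/s.
Transfer-orbit speed at r₂: v_a = √[μ(2/r₂ − 1/a_t)] = 1.200 km/s.
Second burn Δv₂ = |v₂ − v_a| = 1.411 km/s.
Total Δv = Δv₁ + Δv₂ = 3.975 km/s.

Δv = 3970 m/s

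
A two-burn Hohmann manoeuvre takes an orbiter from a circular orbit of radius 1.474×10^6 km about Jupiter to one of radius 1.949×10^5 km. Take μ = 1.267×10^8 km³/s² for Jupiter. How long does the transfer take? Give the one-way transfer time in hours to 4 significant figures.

t = 59.10 hours

The Hohmann ellipse has a_t = (r₁ + r₂)/2 = 8.3445×10^5 km.
Transfer time t = π√(a_t³/μ) = π√((8.3445×10^5)³ / 1.267×10^8) = 2.1275×10^5 s.
Converting: 2.1275×10^5 s ÷ 3600 s/hour = 59.10 hours.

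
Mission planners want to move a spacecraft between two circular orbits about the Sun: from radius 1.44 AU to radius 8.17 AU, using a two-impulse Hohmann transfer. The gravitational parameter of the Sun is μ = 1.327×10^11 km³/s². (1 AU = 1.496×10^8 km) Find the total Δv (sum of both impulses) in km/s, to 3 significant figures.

In km: r₁ = 1.44 × 1.496×10^8 = 2.15424×10^8 km; r₂ = 8.17 × 1.496×10^8 = 1.222232×10^9 km.
The Hohmann ellipse has a_t = (r₁ + r₂)/2 = 7.18828×10^8 km.
At r₁ the circular-orbit speed is v₁ = √(μ/r₁) = 24.819 km/s.
Transfer-orbit speed at r₁ (v² = μ(2/r − 1/a)): v_p = √[μ(2/r₁ − 1/a_t)] = 32.363 km/s.
First burn Δv₁ = |v_p − v₁| = 7.544 km/s.
Circular speed at r₂: v₂ = √(μ/r₂) = 10.42 km/s.
Transfer-orbit speed at r₂: v_a = √[μ(2/r₂ − 1/a_t)] = 5.704 km/s.
Second burn Δv₂ = |v₂ − v_a| = 4.716 km/s.
Δv = Δv₁ + Δv₂ = 7.544 + 4.716 = 12.26 km/s.

Δv = 12.3 km/s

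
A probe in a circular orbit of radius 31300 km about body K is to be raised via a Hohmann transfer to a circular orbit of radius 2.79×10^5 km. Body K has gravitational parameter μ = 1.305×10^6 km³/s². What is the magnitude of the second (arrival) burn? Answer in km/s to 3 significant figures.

Transfer-ellipse semi-major axis a_t = (r₁ + r₂)/2 = (31300 + 2.790×10^5)/2 = 1.5515×10^5 km.
Circular speed at r = 2.790×10^5 km: v_c = √(μ/r) = 2.1627 km/s.
Transfer-orbit speed at the same r (vis-viva, a = a_t): v_t = √[μ(2/r − 1/a_t)] = 0.97140 km/s.
Δv₂ = |v_t − v_c| = |0.97140 − 2.1627| = 1.191 km/s.

Δv₂ = 1.19 km/s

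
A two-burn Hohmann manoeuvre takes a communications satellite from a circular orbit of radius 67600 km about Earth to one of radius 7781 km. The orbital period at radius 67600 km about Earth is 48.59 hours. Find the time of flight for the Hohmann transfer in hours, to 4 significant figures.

From Kepler's third law T² = 4π²r³/μ at r = 67600 km, T = 48.59 hours = 48.59 × 3600 s = 1.74924×10^5 s: μ = 4π²r³/T² = 3.98567×10^5 km³/s².
The Hohmann ellipse has a_t = (r₁ + r₂)/2 = 37690.5 km.
Transfer time t = π√(a_t³/μ) = π√((37690.5)³ / 3.98567×10^5) = 36410 s.
Converting: 36410 s ÷ 3600 s/hour = 10.11 hours.

t = 10.11 hours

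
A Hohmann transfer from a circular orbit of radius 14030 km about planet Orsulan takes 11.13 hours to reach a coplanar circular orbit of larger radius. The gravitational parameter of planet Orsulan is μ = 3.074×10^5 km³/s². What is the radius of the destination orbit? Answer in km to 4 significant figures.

r₂ = 59650 km

Transfer time t = 11.13 hours = 40068 s, and t = π√(a_t³/μ).
So a_t = (μ t²/π²)^(1/3) = (3.074×10^5 × (40068)² / π²)^(1/3) = 36841 km.
Since a_t = (r₁ + r₂)/2, r₂ = 2a_t − r₁ = 2×36841 − 14030 = 59652 km.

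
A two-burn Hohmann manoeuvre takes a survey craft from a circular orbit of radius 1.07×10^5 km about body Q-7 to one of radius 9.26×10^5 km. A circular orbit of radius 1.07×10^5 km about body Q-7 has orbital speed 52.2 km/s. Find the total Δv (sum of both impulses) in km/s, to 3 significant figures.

From the circular-orbit relation v² = μ/r at r = 1.07×10^5 km: μ = v²r = (52.2)² × 1.07×10^5 = 2.91558×10^8 km³/s².
Transfer-ellipse semi-major axis a_t = (r₁ + r₂)/2 = (1.070×10^5 + 9.260×10^5)/2 = 5.165×10^5 km.
Circular speed at r₁: v₁ = √(μ/r₁) = √(2.91558×10^8/1.070×10^5) = 52.20 km/s.
On the transfer ellipse at r₁, vis-viva equation gives v_p = √[μ(2/r₁ − 1/a_t)] = 69.89 km/s.
First burn Δv₁ = |v_p − v₁| = 17.69 km/s.
At r₂, v₂ = √(μ/r₂) = 17.744 km/s.
Transfer-orbit speed at r₂: v_a = √[μ(2/r₂ − 1/a_t)] = 8.0763 km/s.
Second burn Δv₂ = |v₂ − v_a| = 9.668 km/s.
Total Δv = Δv₁ + Δv₂ = 27.36 km/s.

Δv = 27.4 km/s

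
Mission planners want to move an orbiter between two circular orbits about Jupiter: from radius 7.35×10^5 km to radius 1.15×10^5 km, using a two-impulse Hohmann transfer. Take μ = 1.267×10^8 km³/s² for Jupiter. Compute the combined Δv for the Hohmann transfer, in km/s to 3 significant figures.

The Hohmann ellipse has a_t = (r₁ + r₂)/2 = 4.250×10^5 km.
Circular speed at r₁: v₁ = √(μ/r₁) = √(1.267×10^8/7.350×10^5) = 13.13 km/s.
On the transfer ellipse at r₁, v² = μ(2/r − 1/a) gives v_a = √[μ(2/r₁ − 1/a_t)] = 6.830 km/s.
First burn Δv₁ = |v_a − v₁| = 6.300 km/s.
Circular speed at r₂: v₂ = √(μ/r₂) = 33.19 km/s.
Transfer-orbit speed at r₂: v_p = √[μ(2/r₂ − 1/a_t)] = 43.65 km/s.
Second burn Δv₂ = |v₂ − v_p| = 10.46 km/s.
Total Δv = Δv₁ + Δv₂ = 16.76 km/s.

Δv = 16.8 km/s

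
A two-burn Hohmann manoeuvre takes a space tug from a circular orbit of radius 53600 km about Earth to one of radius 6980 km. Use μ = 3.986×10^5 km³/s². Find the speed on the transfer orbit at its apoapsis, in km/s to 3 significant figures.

v = 1.31 km/s

The Hohmann ellipse has a_t = (r₁ + r₂)/2 = 30290 km.
The apoapsis of the transfer ellipse is at r = 53600 km.
From the vis-viva equation, v = √[μ(2/r − 1/a_t)] = 1.309 km/s.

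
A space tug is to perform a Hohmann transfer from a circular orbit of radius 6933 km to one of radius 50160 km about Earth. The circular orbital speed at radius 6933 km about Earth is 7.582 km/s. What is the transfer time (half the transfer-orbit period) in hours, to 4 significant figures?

From the circular-orbit relation v² = μ/r at r = 6933 km: μ = v²r = (7.582)² × 6933 = 3.98555×10^5 km³/s².
The Hohmann ellipse has a_t = (r₁ + r₂)/2 = 28546.5 km.
Half the transfer-orbit period gives t = π√(a_t³/μ) = 24000 s.
Converting: 24000 s ÷ 3600 s/hour = 6.667 hours.

t = 6.667 hours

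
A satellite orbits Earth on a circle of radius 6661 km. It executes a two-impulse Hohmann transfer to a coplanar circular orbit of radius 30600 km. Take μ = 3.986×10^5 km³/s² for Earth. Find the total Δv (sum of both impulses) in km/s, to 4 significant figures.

The Hohmann ellipse has a_t = (r₁ + r₂)/2 = 18630.5 km.
Circular speed at r₁: v₁ = √(μ/r₁) = √(3.986×10^5/6661) = 7.736 km/s.
On the transfer ellipse at r₁, vis-viva gives v_p = √[μ(2/r₁ − 1/a_t)] = 9.914 km/s.
First burn Δv₁ = |v_p − v₁| = 2.178 km/s.
Circular speed at r₂: v₂ = √(μ/r₂) = 3.609 km/s.
Transfer-orbit speed at r₂: v_a = √[μ(2/r₂ − 1/a_t)] = 2.158 km/s.
Second burn Δv₂ = |v₂ − v_a| = 1.451 km/s.
Δv = Δv₁ + Δv₂ = 2.178 + 1.451 = 3.629 km/s.

Δv = 3.629 km/s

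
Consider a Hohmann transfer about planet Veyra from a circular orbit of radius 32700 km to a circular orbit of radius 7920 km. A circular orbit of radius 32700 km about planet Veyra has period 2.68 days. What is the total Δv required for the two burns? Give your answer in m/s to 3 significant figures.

From Kepler's third law T² = 4π²r³/μ at r = 32700 km, T = 2.68 days = 2.68 × 86400 s = 2.31552×10^5 s: μ = 4π²r³/T² = 25745.8 km³/s².
The Hohmann ellipse has a_t = (r₁ + r₂)/2 = 20310 km.
Circular speed at r₁: v₁ = √(μ/r₁) = √(25745.8/32700) = 0.8873 km/s.
Transfer-orbit speed at r₁ (v² = μ(2/r − 1/a)): v_a = √[μ(2/r₁ − 1/a_t)] = 0.5541 km/s.
First burn Δv₁ = |v_a − v₁| = 0.3332 km/s.
At r₂, v₂ = √(μ/r₂) = 1.8030 km/s.
Transfer-orbit speed at r₂: v_p = √[μ(2/r₂ − 1/a_t)] = 2.2878 km/s.
Second burn Δv₂ = |v₂ − v_p| = 0.4848 km/s.
Total Δv = Δv₁ + Δv₂ = 0.8180 km/s.

Δv = 818 m/s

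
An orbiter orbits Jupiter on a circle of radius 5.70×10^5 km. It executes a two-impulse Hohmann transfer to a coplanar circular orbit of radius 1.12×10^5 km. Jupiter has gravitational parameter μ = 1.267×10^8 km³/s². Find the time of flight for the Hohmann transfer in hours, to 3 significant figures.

t = 15.4 hours

The Hohmann ellipse has a_t = (r₁ + r₂)/2 = 3.410×10^5 km.
By Kepler's third law the transfer-orbit period is T = 2π√(a_t³/μ), so t = T/2 = 55580 s.
Converting: 55580 s ÷ 3600 s/hour = 15.4 hours.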